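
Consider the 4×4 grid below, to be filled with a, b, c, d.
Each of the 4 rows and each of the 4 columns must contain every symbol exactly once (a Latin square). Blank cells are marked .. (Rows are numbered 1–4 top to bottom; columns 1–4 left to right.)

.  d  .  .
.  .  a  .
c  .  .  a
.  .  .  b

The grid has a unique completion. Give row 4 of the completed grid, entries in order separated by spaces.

d a c b

Row 1, column 4: row 1 has {d} and column 4 has {a, b}, leaving only c.
Row 1, column 3: row 1 has {c, d} and column 3 has {a}, leaving only b.
Row 1, column 1: row 1 has {b, c, d} and column 1 has {c}, leaving only a.
Row 4, column 1: row 4 has {b} and column 1 has {a, c}, leaving only d.
Row 4, column 3: row 4 has {b, d} and column 3 has {a, b}, leaving only c.
Row 4, column 2: row 4 has {b, c, d} and column 2 has {d}, leaving only a.
So row 4 reads: d a c b.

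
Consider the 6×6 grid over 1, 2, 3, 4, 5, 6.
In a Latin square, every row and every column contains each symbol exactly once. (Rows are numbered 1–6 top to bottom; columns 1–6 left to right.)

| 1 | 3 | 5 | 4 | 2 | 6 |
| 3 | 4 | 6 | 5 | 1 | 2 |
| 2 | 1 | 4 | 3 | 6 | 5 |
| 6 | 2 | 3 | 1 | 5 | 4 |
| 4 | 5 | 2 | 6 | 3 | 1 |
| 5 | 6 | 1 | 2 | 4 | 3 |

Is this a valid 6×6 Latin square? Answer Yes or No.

Each row is a permutation of the 6 symbols, and so is each column.

Yes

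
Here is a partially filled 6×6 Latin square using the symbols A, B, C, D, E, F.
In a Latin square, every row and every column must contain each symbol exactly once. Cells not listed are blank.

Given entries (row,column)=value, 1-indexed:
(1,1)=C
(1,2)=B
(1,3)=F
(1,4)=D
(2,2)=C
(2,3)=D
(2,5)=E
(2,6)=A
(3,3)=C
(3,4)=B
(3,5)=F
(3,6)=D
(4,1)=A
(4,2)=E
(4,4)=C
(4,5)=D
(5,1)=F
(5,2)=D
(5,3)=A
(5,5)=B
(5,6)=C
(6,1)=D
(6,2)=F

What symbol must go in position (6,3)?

Row 1, column 5: row 1 has {B, C, D, F} and column 5 has {B, D, E, F}, leaving only A.
Row 1, column 6: row 1 has {A, B, C, D, F} and column 6 has {A, C, D}, leaving only E.
Row 2, column 1: row 2 has {A, C, D, E} and column 1 has {A, C, D, F}, leaving only B.
Row 2, column 4: row 2 has {A, B, C, D, E} and column 4 has {B, C, D}, leaving only F.
Row 3, column 1: row 3 has {B, C, D, F} and column 1 has {A, B, C, D, F}, leaving only E.
Row 3, column 2: row 3 has {B, C, D, E, F} and column 2 has {B, C, D, E, F}, leaving only A.
Row 4, column 3: row 4 has {A, C, D, E} and column 3 has {A, C, D, F}, leaving only B.
Row 6 already has {D, F} and column 3 already has {A, B, C, D, F}, so row 6, column 3 must be E.

E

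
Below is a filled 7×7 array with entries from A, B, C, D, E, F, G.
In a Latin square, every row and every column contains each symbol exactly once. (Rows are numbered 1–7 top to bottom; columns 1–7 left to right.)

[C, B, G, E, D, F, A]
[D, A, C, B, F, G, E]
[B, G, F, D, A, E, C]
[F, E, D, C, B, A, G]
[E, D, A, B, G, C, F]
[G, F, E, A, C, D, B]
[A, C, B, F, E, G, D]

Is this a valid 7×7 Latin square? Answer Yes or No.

Every row is a permutation, but column 4 contains B twice (at rows 2 and 5).

No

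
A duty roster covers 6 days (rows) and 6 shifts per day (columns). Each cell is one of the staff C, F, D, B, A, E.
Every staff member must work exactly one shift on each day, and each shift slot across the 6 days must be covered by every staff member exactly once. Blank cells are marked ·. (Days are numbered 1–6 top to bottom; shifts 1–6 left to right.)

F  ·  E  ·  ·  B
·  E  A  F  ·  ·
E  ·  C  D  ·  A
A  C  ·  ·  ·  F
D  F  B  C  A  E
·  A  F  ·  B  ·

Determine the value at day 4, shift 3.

D

Day 4 already has {C, F, A} and shift 3 already has {C, F, B, A, E}, so day 4, shift 3 must be D.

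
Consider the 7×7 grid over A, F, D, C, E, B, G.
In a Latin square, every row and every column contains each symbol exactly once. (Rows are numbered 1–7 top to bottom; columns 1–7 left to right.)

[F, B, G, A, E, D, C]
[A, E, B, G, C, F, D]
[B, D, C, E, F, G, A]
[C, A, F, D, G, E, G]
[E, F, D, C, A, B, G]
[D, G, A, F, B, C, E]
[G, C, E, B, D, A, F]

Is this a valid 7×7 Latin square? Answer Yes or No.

Row 4 contains G twice (at columns 5 and 7), so it is not a permutation.

No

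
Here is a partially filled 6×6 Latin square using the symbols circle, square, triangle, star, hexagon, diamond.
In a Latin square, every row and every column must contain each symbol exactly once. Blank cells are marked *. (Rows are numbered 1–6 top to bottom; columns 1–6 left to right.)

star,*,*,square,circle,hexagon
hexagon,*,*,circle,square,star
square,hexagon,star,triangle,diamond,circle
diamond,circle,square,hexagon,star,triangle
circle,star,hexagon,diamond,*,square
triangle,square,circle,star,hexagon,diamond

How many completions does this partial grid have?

Row 1, column 2: eliminating its row and column leaves {triangle, diamond}.
Row 1, column 3: eliminating its row and column leaves {triangle, diamond}.
Row 2, column 2: eliminating its row and column leaves {triangle, diamond}.
Row 2, column 3: eliminating its row and column leaves {triangle, diamond}.
Row 5, column 5: eliminating its row and column leaves {triangle}.
Enumerating the assignments across these blanks that avoid any row or column repeat gives 2 completions.

2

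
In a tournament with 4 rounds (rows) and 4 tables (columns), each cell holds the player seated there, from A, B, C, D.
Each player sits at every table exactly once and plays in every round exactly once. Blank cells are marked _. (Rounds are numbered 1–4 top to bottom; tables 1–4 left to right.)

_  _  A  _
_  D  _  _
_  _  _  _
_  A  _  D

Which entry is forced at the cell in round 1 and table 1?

D

Round 1, table 1 is narrowed to {B, C, D}.
If it were B, then round 1, table 4 would be left with no valid symbol.
If it were C, then round 1, table 4 would be left with no valid symbol.
So round 1, table 1 must be D.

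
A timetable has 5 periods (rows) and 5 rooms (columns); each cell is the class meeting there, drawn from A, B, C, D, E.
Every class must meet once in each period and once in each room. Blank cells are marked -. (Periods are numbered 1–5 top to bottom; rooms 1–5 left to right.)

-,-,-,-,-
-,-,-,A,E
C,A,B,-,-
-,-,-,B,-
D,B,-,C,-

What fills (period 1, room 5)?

B

Period 2, room 1: period 2 has {A, E} and room 1 has {C, D}, leaving only B.
Period 3, room 5: period 3 has {A, B, C} and room 5 has {E}, leaving only D.
Period 3, room 4: period 3 has {A, B, C, D} and room 4 has {A, B, C}, leaving only E.
Period 1, room 4: period 1 has {} and room 4 has {A, B, C, E}, leaving only D.
Period 5, room 5: period 5 has {B, C, D} and room 5 has {D, E}, leaving only A.
Period 4, room 5: period 4 has {B} and room 5 has {A, D, E}, leaving only C.
Period 1 already has {D} and room 5 already has {A, C, D, E}, so period 1, room 5 must be B.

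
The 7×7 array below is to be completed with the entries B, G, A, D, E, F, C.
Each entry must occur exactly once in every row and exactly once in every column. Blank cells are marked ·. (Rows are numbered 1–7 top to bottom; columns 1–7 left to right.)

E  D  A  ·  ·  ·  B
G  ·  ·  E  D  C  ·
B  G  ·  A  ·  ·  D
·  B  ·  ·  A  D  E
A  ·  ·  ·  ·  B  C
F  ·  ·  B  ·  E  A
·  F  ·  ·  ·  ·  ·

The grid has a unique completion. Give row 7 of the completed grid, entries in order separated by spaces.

Row 7, column 7: row 7 has {F} and column 7 has {B, A, D, E, C}, leaving only G.
Row 7, column 6: row 7 has {G, F} and column 6 has {B, D, E, C}, leaving only A.
Row 2, column 2: row 2 has {G, D, E, C} and column 2 has {B, G, D, F}, leaving only A.
Row 2, column 7: row 2 has {G, A, D, E, C} and column 7 has {B, G, A, D, E, C}, leaving only F.
Row 2, column 3: row 2 has {G, A, D, E, F, C} and column 3 has {A}, leaving only B.
Row 3, column 6: row 3 has {B, G, A, D} and column 6 has {B, A, D, E, C}, leaving only F.
Row 1, column 6: row 1 has {B, A, D, E} and column 6 has {B, A, D, E, F, C}, leaving only G.
Row 4, column 1: row 4 has {B, A, D, E} and column 1 has {B, G, A, E, F}, leaving only C.
Row 7, column 1: row 7 has {G, A, F} and column 1 has {B, G, A, E, F, C}, leaving only D.
Row 7, column 4: row 7 has {G, A, D, F} and column 4 has {B, A, E}, leaving only C.
Row 7, column 3: row 7 has {G, A, D, F, C} and column 3 has {B, A}, leaving only E.
Row 7, column 5: row 7 has {G, A, D, E, F, C} and column 5 has {A, D}, leaving only B.
So row 7 reads: D F E C B A G.

D F E C B A G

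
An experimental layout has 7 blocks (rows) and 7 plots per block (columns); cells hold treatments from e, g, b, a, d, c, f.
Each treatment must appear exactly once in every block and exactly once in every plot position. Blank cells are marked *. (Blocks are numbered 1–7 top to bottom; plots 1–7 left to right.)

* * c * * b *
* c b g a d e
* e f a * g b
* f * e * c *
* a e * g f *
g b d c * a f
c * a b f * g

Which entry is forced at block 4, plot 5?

b

Block 2, plot 1: block 2 has {e, g, b, a, d, c} and plot 1 has {g, c}, leaving only f.
Block 3, plot 1: block 3 has {e, g, b, a, f} and plot 1 has {g, c, f}, leaving only d.
Block 3, plot 5: block 3 has {e, g, b, a, d, f} and plot 5 has {g, a, f}, leaving only c.
Block 4, plot 3: block 4 has {e, c, f} and plot 3 has {e, b, a, d, c, f}, leaving only g.
Block 5, plot 1: block 5 has {e, g, a, f} and plot 1 has {g, d, c, f}, leaving only b.
Block 4, plot 1: block 4 has {e, g, c, f} and plot 1 has {g, b, d, c, f}, leaving only a.
Block 1, plot 1: block 1 has {b, c} and plot 1 has {g, b, a, d, c, f}, leaving only e.
Block 1, plot 5: block 1 has {e, b, c} and plot 5 has {g, a, c, f}, leaving only d.
Block 4 already has {e, g, a, c, f} and plot 5 already has {g, a, d, c, f}, so block 4, plot 5 must be b.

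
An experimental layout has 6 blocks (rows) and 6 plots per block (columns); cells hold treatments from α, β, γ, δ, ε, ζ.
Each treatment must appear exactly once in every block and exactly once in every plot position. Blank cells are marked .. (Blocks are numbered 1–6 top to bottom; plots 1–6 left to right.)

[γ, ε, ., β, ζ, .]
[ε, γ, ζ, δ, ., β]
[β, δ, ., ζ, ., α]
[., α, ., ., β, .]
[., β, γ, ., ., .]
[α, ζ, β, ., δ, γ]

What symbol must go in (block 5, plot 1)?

δ

Block 1, plot 6: block 1 has {β, γ, ε, ζ} and plot 6 has {α, β, γ}, leaving only δ.
Block 1, plot 3: block 1 has {β, γ, δ, ε, ζ} and plot 3 has {β, γ, ζ}, leaving only α.
Block 2, plot 5: block 2 has {β, γ, δ, ε, ζ} and plot 5 has {β, δ, ζ}, leaving only α.
Block 3, plot 3: block 3 has {α, β, δ, ζ} and plot 3 has {α, β, γ, ζ}, leaving only ε.
Block 3, plot 5: block 3 has {α, β, δ, ε, ζ} and plot 5 has {α, β, δ, ζ}, leaving only γ.
Block 4, plot 3: block 4 has {α, β} and plot 3 has {α, β, γ, ε, ζ}, leaving only δ.
Block 4, plot 1: block 4 has {α, β, δ} and plot 1 has {α, β, γ, ε}, leaving only ζ.
Block 5 already has {β, γ} and plot 1 already has {α, β, γ, ε, ζ}, so block 5, plot 1 must be δ.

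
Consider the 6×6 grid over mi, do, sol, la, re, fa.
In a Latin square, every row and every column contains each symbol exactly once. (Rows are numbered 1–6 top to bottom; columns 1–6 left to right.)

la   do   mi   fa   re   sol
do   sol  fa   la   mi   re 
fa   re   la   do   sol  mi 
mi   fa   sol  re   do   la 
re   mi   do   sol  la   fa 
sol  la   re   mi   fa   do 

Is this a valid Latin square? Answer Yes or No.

Each row is a permutation of the 6 symbols, and so is each column.

Yes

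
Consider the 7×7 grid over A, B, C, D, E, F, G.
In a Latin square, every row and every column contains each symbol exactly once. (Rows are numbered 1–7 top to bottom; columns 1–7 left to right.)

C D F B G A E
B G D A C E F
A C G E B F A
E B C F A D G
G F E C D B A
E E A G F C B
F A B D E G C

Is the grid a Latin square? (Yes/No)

No

Row 3 contains A twice (at columns 1 and 7); row 6 is also not a permutation.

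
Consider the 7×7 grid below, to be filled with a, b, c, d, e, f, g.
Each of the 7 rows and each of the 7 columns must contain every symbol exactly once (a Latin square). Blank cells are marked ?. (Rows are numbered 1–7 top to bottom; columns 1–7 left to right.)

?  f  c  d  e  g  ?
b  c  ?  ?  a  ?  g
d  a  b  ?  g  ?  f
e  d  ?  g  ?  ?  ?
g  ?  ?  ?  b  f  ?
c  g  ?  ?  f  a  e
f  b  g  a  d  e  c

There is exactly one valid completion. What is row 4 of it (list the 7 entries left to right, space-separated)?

Row 4, column 5: row 4 has {d, e, g} and column 5 has {a, b, d, e, f, g}, leaving only c.
Row 4, column 6: row 4 has {c, d, e, g} and column 6 has {a, e, f, g}, leaving only b.
Row 4, column 7: row 4 has {b, c, d, e, g} and column 7 has {c, e, f, g}, leaving only a.
Row 4, column 3: row 4 has {a, b, c, d, e, g} and column 3 has {b, c, g}, leaving only f.
So row 4 reads: e d f g c b a.

e d f g c b a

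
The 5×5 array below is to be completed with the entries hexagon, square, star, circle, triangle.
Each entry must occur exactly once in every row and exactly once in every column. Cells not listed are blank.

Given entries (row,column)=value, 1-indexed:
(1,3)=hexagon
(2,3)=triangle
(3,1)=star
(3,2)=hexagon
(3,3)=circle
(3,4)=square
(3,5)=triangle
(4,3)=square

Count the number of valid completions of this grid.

56

Row 1, column 1: eliminating its row and column leaves {square, circle, triangle}.
Row 1, column 2: eliminating its row and column leaves {square, star, circle, triangle}.
Row 1, column 4: eliminating its row and column leaves {star, circle, triangle}.
Row 1, column 5: eliminating its row and column leaves {square, star, circle}.
Row 2, column 1: eliminating its row and column leaves {hexagon, square, circle}.
Row 2, column 2: eliminating its row and column leaves {square, star, circle}.
Row 2, column 4: eliminating its row and column leaves {hexagon, star, circle}.
Row 2, column 5: eliminating its row and column leaves {hexagon, square, star, circle}.
Row 4, column 1: eliminating its row and column leaves {hexagon, circle, triangle}.
Row 4, column 2: eliminating its row and column leaves {star, circle, triangle}.
Row 4, column 4: eliminating its row and column leaves {hexagon, star, circle, triangle}.
Row 4, column 5: eliminating its row and column leaves {hexagon, star, circle}.
Row 5, column 1: eliminating its row and column leaves {hexagon, square, circle, triangle}.
Row 5, column 2: eliminating its row and column leaves {square, star, circle, triangle}.
Row 5, column 3: eliminating its row and column leaves {star}.
Row 5, column 4: eliminating its row and column leaves {hexagon, star, circle, triangle}.
Row 5, column 5: eliminating its row and column leaves {hexagon, square, star, circle}.
Enumerating the assignments across these blanks that avoid any row or column repeat gives 56 completions.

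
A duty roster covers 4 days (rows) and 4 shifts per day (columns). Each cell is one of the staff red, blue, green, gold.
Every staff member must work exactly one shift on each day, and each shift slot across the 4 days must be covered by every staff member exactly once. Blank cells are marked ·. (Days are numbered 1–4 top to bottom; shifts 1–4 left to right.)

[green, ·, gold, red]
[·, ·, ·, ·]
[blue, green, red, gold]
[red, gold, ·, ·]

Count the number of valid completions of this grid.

2

Day 1, shift 2: eliminating its day and shift leaves {blue}.
Day 2, shift 1: eliminating its day and shift leaves {gold}.
Day 2, shift 2: eliminating its day and shift leaves {red, blue}.
Day 2, shift 3: eliminating its day and shift leaves {blue, green}.
Day 2, shift 4: eliminating its day and shift leaves {blue, green}.
Day 4, shift 3: eliminating its day and shift leaves {blue, green}.
Day 4, shift 4: eliminating its day and shift leaves {blue, green}.
Enumerating the assignments across these blanks that avoid any day or shift repeat gives 2 completions.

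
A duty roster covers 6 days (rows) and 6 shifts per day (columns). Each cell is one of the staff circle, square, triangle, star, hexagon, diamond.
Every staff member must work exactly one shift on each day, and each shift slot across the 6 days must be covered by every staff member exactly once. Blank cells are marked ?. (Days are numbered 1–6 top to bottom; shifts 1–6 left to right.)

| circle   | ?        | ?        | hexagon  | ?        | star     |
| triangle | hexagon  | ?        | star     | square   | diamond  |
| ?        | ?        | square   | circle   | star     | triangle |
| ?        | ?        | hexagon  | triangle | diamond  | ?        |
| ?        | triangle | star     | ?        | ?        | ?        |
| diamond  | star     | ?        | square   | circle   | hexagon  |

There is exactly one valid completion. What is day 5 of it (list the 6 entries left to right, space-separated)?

Day 5, shift 4: day 5 has {triangle, star} and shift 4 has {circle, square, triangle, star, hexagon}, leaving only diamond.
Day 5, shift 5: day 5 has {triangle, star, diamond} and shift 5 has {circle, square, star, diamond}, leaving only hexagon.
Day 5, shift 1: day 5 has {triangle, star, hexagon, diamond} and shift 1 has {circle, triangle, diamond}, leaving only square.
Day 5, shift 6: day 5 has {square, triangle, star, hexagon, diamond} and shift 6 has {triangle, star, hexagon, diamond}, leaving only circle.
So day 5 reads: square triangle star diamond hexagon circle.

square triangle star diamond hexagon circle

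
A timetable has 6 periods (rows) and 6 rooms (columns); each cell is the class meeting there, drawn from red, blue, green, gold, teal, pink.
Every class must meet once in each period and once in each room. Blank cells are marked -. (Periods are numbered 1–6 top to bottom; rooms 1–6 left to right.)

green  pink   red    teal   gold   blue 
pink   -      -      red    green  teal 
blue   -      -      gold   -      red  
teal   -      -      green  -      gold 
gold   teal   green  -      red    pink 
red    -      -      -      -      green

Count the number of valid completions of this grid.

Period 2, room 2: eliminating its period and room leaves {blue, gold}.
Period 2, room 3: eliminating its period and room leaves {blue, gold}.
Period 3, room 2: eliminating its period and room leaves {green}.
Period 3, room 3: eliminating its period and room leaves {teal, pink}.
Period 3, room 5: eliminating its period and room leaves {teal, pink}.
Period 4, room 2: eliminating its period and room leaves {red, blue}.
Period 4, room 3: eliminating its period and room leaves {blue, pink}.
Period 4, room 5: eliminating its period and room leaves {blue, pink}.
Period 5, room 4: eliminating its period and room leaves {blue}.
Period 6, room 2: eliminating its period and room leaves {blue, gold}.
Period 6, room 3: eliminating its period and room leaves {blue, gold, teal, pink}.
Period 6, room 4: eliminating its period and room leaves {blue, pink}.
Period 6, room 5: eliminating its period and room leaves {blue, teal, pink}.
Enumerating the assignments across these blanks that avoid any period or room repeat gives 3 completions.

3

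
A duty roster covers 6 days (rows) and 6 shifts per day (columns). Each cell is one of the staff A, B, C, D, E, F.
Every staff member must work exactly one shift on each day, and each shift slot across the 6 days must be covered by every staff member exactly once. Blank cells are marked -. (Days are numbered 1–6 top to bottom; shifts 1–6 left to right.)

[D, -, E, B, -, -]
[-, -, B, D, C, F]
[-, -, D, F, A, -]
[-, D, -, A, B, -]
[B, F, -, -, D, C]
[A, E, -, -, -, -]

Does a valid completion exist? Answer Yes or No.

Day 1, shift 5: day 1 has {B, D, E} and shift 5 has {A, B, C, D}, so it must be F.
Now day 6, shift 5: day 6 together with shift 5 already contain {A, B, C, D, E, F} — every symbol — so nothing can go there. The grid has no valid completion.

No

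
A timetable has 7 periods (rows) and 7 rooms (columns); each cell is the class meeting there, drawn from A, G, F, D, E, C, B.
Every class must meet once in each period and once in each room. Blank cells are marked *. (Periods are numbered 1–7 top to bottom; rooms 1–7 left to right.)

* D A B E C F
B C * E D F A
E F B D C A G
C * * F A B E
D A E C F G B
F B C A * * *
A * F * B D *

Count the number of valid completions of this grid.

1

Period 1, room 1: eliminating its period and room leaves {G}.
Period 2, room 3: eliminating its period and room leaves {G}.
Period 4, room 2: eliminating its period and room leaves {G}.
Period 4, room 3: eliminating its period and room leaves {G, D}.
Period 6, room 5: eliminating its period and room leaves {G}.
Period 6, room 6: eliminating its period and room leaves {E}.
Period 6, room 7: eliminating its period and room leaves {D}.
Period 7, room 2: eliminating its period and room leaves {G, E}.
Period 7, room 4: eliminating its period and room leaves {G}.
Period 7, room 7: eliminating its period and room leaves {C}.
Only one assignment across all blanks avoids any period or room repeat, giving 1 completion.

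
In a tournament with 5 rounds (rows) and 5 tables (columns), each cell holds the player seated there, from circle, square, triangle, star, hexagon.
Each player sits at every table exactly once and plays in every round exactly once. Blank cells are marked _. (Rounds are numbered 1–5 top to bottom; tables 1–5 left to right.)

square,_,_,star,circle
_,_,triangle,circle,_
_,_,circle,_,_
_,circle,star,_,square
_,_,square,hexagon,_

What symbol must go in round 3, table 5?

star

Round 1, table 3: round 1 has {circle, square, star} and table 3 has {circle, square, triangle, star}, leaving only hexagon.
Round 1, table 2: round 1 has {circle, square, star, hexagon} and table 2 has {circle}, leaving only triangle.
Round 4, table 4: round 4 has {circle, square, star} and table 4 has {circle, star, hexagon}, leaving only triangle.
Round 3, table 4: round 3 has {circle} and table 4 has {circle, triangle, star, hexagon}, leaving only square.
Round 4, table 1: round 4 has {circle, square, triangle, star} and table 1 has {square}, leaving only hexagon.
Round 2, table 1: round 2 has {circle, triangle} and table 1 has {square, hexagon}, leaving only star.
Round 2, table 5: round 2 has {circle, triangle, star} and table 5 has {circle, square}, leaving only hexagon.
Round 2, table 2: round 2 has {circle, triangle, star, hexagon} and table 2 has {circle, triangle}, leaving only square.
Round 3, table 1: round 3 has {circle, square} and table 1 has {square, star, hexagon}, leaving only triangle.
Round 3 already has {circle, square, triangle} and table 5 already has {circle, square, hexagon}, so round 3, table 5 must be star.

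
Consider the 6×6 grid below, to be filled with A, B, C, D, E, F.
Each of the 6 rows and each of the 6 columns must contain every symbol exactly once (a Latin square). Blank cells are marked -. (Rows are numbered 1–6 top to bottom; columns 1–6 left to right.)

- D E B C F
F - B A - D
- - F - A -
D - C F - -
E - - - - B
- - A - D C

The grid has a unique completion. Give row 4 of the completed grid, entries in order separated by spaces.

Row 1, column 1: row 1 has {B, C, D, E, F} and column 1 has {D, E, F}, leaving only A.
Row 2, column 5: row 2 has {A, B, D, F} and column 5 has {A, C, D}, leaving only E.
Row 4, column 5: row 4 has {C, D, F} and column 5 has {A, C, D, E}, leaving only B.
Row 2, column 2: row 2 has {A, B, D, E, F} and column 2 has {D}, leaving only C.
Row 3, column 6: row 3 has {A, F} and column 6 has {B, C, D, F}, leaving only E.
Row 4, column 6: row 4 has {B, C, D, F} and column 6 has {B, C, D, E, F}, leaving only A.
Row 4, column 2: row 4 has {A, B, C, D, F} and column 2 has {C, D}, leaving only E.
So row 4 reads: D E C F B A.

D E C F B A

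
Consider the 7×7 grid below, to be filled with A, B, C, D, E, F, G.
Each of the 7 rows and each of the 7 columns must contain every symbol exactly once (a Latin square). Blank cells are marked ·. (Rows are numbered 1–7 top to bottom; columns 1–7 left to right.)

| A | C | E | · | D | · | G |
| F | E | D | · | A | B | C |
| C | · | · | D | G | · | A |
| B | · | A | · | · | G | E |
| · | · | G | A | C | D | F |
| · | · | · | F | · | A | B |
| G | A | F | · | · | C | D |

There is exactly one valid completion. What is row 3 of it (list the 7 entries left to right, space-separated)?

C F B D G E A

Row 3, column 3: row 3 has {A, C, D, G} and column 3 has {A, D, E, F, G}, leaving only B.
Row 3, column 2: row 3 has {A, B, C, D, G} and column 2 has {A, C, E}, leaving only F.
Row 3, column 6: row 3 has {A, B, C, D, F, G} and column 6 has {A, B, C, D, G}, leaving only E.
So row 3 reads: C F B D G E A.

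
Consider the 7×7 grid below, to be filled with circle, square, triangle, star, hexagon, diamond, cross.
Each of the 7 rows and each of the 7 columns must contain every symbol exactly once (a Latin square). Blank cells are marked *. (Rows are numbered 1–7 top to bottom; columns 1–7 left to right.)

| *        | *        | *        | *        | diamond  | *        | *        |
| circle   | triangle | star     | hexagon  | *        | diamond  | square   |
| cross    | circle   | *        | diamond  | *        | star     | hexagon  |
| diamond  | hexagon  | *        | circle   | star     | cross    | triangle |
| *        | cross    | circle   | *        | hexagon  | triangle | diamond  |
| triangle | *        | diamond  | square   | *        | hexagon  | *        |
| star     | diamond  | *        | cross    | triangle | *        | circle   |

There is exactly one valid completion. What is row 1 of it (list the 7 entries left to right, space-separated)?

hexagon square cross triangle diamond circle star

Row 2, column 5: row 2 has {circle, square, triangle, star, hexagon, diamond} and column 5 has {triangle, star, hexagon, diamond}, leaving only cross.
Row 3, column 5: row 3 has {circle, star, hexagon, diamond, cross} and column 5 has {triangle, star, hexagon, diamond, cross}, leaving only square.
Row 3, column 3: row 3 has {circle, square, star, hexagon, diamond, cross} and column 3 has {circle, star, diamond}, leaving only triangle.
Row 4, column 3: row 4 has {circle, triangle, star, hexagon, diamond, cross} and column 3 has {circle, triangle, star, diamond}, leaving only square.
Row 5, column 1: row 5 has {circle, triangle, hexagon, diamond, cross} and column 1 has {circle, triangle, star, diamond, cross}, leaving only square.
Row 1, column 1: row 1 has {diamond} and column 1 has {circle, square, triangle, star, diamond, cross}, leaving only hexagon.
Row 1, column 3: row 1 has {hexagon, diamond} and column 3 has {circle, square, triangle, star, diamond}, leaving only cross.
Row 1, column 7: row 1 has {hexagon, diamond, cross} and column 7 has {circle, square, triangle, hexagon, diamond}, leaving only star.
Row 1, column 2: row 1 has {star, hexagon, diamond, cross} and column 2 has {circle, triangle, hexagon, diamond, cross}, leaving only square.
Row 1, column 4: row 1 has {square, star, hexagon, diamond, cross} and column 4 has {circle, square, hexagon, diamond, cross}, leaving only triangle.
Row 1, column 6: row 1 has {square, triangle, star, hexagon, diamond, cross} and column 6 has {triangle, star, hexagon, diamond, cross}, leaving only circle.
So row 1 reads: hexagon square cross triangle diamond circle star.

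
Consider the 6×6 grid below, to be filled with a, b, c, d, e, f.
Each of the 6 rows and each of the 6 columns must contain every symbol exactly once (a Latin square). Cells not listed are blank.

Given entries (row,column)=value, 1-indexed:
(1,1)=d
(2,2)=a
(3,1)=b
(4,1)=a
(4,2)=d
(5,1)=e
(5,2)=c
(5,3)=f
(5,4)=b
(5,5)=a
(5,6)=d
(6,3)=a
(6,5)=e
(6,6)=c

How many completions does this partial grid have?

28

Row 1, column 2: eliminating its row and column leaves {b, e, f}.
Row 1, column 3: eliminating its row and column leaves {b, c, e}.
Row 1, column 4: eliminating its row and column leaves {a, c, e, f}.
Row 1, column 5: eliminating its row and column leaves {b, c, f}.
Row 1, column 6: eliminating its row and column leaves {a, b, e, f}.
Row 2, column 1: eliminating its row and column leaves {c, f}.
Row 2, column 3: eliminating its row and column leaves {b, c, d, e}.
Row 2, column 4: eliminating its row and column leaves {c, d, e, f}.
Row 2, column 5: eliminating its row and column leaves {b, c, d, f}.
Row 2, column 6: eliminating its row and column leaves {b, e, f}.
Row 3, column 2: eliminating its row and column leaves {e, f}.
Row 3, column 3: eliminating its row and column leaves {c, d, e}.
Row 3, column 4: eliminating its row and column leaves {a, c, d, e, f}.
Row 3, column 5: eliminating its row and column leaves {c, d, f}.
Row 3, column 6: eliminating its row and column leaves {a, e, f}.
Row 4, column 3: eliminating its row and column leaves {b, c, e}.
Row 4, column 4: eliminating its row and column leaves {c, e, f}.
Row 4, column 5: eliminating its row and column leaves {b, c, f}.
Row 4, column 6: eliminating its row and column leaves {b, e, f}.
Row 6, column 1: eliminating its row and column leaves {f}.
Row 6, column 2: eliminating its row and column leaves {b, f}.
Row 6, column 4: eliminating its row and column leaves {d, f}.
Enumerating the assignments across these blanks that avoid any row or column repeat gives 28 completions.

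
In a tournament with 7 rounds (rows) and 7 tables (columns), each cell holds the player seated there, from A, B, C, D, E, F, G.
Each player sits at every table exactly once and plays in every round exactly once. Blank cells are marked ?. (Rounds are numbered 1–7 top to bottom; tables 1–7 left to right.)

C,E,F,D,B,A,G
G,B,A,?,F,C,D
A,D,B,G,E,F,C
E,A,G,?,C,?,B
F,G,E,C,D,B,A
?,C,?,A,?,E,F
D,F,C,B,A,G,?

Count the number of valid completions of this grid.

Round 2, table 4: eliminating its round and table leaves {E}.
Round 4, table 4: eliminating its round and table leaves {F}.
Round 4, table 6: eliminating its round and table leaves {D}.
Round 6, table 1: eliminating its round and table leaves {B}.
Round 6, table 3: eliminating its round and table leaves {D}.
Round 6, table 5: eliminating its round and table leaves {G}.
Round 7, table 7: eliminating its round and table leaves {E}.
Only one assignment across all blanks avoids any round or table repeat, giving 1 completion.

1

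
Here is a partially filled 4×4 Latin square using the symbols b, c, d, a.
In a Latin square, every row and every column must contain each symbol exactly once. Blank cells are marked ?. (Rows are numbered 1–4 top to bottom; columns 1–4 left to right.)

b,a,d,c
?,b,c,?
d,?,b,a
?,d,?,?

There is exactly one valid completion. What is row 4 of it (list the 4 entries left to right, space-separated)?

Row 4, column 3: row 4 has {d} and column 3 has {b, c, d}, leaving only a.
Row 4, column 1: row 4 has {d, a} and column 1 has {b, d}, leaving only c.
Row 4, column 4: row 4 has {c, d, a} and column 4 has {c, a}, leaving only b.
So row 4 reads: c d a b.

c d a b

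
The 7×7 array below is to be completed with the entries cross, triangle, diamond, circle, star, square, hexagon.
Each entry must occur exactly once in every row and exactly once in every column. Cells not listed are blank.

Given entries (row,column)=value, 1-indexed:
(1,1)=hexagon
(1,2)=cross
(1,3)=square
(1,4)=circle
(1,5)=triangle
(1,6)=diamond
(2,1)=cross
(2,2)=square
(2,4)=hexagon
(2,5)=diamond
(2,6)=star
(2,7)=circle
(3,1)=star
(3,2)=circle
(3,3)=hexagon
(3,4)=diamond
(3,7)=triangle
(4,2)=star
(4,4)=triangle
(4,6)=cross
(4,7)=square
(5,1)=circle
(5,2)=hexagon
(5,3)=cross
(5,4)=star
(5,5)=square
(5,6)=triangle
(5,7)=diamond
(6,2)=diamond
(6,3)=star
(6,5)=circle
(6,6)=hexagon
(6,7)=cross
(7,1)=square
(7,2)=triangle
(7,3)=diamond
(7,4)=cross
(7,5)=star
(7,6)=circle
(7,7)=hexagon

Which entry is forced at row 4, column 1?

Row 4 already has {cross, triangle, star, square} and column 1 already has {cross, circle, star, square, hexagon}, so row 4, column 1 must be diamond.

diamond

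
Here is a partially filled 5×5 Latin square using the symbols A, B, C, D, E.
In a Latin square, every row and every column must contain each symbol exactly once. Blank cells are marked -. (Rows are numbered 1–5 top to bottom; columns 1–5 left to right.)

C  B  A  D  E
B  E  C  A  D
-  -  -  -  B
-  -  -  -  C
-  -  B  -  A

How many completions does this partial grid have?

Row 3, column 1: eliminating its row and column leaves {A, D, E}.
Row 3, column 2: eliminating its row and column leaves {A, C, D}.
Row 3, column 3: eliminating its row and column leaves {D, E}.
Row 3, column 4: eliminating its row and column leaves {C, E}.
Row 4, column 1: eliminating its row and column leaves {A, D, E}.
Row 4, column 2: eliminating its row and column leaves {A, D}.
Row 4, column 3: eliminating its row and column leaves {D, E}.
Row 4, column 4: eliminating its row and column leaves {B, E}.
Row 5, column 1: eliminating its row and column leaves {D, E}.
Row 5, column 2: eliminating its row and column leaves {C, D}.
Row 5, column 4: eliminating its row and column leaves {C, E}.
Enumerating the assignments across these blanks that avoid any row or column repeat gives 3 completions.

3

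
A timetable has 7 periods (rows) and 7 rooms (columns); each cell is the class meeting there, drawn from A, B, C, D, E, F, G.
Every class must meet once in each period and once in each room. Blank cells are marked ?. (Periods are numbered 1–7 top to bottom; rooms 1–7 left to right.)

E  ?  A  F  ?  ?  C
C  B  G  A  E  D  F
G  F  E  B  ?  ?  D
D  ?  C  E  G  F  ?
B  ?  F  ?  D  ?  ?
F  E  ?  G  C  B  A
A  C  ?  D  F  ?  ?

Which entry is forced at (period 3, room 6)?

C

Period 1, room 5: period 1 has {A, C, E, F} and room 5 has {C, D, E, F, G}, leaving only B.
Period 1, room 6: period 1 has {A, B, C, E, F} and room 6 has {B, D, F}, leaving only G.
Period 1, room 2: period 1 has {A, B, C, E, F, G} and room 2 has {B, C, E, F}, leaving only D.
Period 3, room 5: period 3 has {B, D, E, F, G} and room 5 has {B, C, D, E, F, G}, leaving only A.
Period 3 already has {A, B, D, E, F, G} and room 6 already has {B, D, F, G}, so period 3, room 6 must be C.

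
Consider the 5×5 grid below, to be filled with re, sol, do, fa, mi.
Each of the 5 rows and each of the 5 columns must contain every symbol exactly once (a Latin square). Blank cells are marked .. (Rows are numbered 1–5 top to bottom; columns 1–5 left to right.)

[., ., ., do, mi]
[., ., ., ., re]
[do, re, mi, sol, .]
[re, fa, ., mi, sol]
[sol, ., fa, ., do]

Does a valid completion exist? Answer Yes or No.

No row or column among the givens repeats a symbol, and propagating forced cells runs into no contradiction.
One valid completion exists (for instance, fa sol re do mi / mi do sol fa re / do re mi sol fa / re fa do mi sol / sol mi fa re do).

Yes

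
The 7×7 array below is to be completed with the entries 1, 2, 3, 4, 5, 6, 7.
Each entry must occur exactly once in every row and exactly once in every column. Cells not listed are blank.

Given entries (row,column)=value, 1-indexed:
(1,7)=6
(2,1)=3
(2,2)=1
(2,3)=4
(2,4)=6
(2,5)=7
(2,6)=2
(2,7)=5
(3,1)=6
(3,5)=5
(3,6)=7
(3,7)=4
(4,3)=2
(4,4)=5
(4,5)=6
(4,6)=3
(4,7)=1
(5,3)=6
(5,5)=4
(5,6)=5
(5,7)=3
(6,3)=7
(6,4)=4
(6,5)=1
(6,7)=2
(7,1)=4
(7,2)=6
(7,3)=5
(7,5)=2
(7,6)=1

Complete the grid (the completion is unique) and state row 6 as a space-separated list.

5 3 7 4 1 6 2

Row 6, column 1: row 6 has {1, 2, 4, 7} and column 1 has {3, 4, 6}, leaving only 5.
Row 6, column 2: row 6 has {1, 2, 4, 5, 7} and column 2 has {1, 6}, leaving only 3.
Row 6, column 6: row 6 has {1, 2, 3, 4, 5, 7} and column 6 has {1, 2, 3, 5, 7}, leaving only 6.
So row 6 reads: 5 3 7 4 1 6 2.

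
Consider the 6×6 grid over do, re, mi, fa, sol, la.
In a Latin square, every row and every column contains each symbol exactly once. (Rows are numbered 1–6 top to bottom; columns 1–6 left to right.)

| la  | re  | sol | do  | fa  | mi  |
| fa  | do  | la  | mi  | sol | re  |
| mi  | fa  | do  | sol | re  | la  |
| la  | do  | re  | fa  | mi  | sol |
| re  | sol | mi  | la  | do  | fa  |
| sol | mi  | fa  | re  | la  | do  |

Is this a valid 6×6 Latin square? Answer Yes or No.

No

Every row is a permutation, but column 2 contains do twice (at rows 2 and 4).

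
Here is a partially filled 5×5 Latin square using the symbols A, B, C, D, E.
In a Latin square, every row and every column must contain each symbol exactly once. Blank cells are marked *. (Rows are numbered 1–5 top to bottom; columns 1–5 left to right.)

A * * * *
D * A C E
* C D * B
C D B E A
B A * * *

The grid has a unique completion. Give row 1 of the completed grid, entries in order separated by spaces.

Row 2, column 2: row 2 has {A, C, D, E} and column 2 has {A, C, D}, leaving only B.
Row 1, column 2: row 1 has {A} and column 2 has {A, B, C, D}, leaving only E.
Row 1, column 3: row 1 has {A, E} and column 3 has {A, B, D}, leaving only C.
Row 1, column 5: row 1 has {A, C, E} and column 5 has {A, B, E}, leaving only D.
Row 1, column 4: row 1 has {A, C, D, E} and column 4 has {C, E}, leaving only B.
So row 1 reads: A E C B D.

A E C B D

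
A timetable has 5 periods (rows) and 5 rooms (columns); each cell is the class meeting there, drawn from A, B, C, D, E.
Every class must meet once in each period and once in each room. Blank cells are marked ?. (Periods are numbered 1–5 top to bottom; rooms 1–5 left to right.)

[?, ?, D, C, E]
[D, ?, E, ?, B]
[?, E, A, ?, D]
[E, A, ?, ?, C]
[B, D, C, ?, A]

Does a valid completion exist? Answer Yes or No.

Yes

No period or room among the givens repeats a symbol, and propagating forced cells runs into no contradiction.
One valid completion exists (for instance, A B D C E / D C E A B / C E A B D / E A B D C / B D C E A).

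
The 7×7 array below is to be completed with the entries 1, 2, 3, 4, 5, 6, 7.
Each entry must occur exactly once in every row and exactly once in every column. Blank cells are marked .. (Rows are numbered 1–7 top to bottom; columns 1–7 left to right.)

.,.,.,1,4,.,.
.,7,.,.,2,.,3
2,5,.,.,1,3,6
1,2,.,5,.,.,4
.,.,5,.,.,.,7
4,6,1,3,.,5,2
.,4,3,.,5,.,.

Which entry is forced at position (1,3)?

2

Row 1, column 2: row 1 has {1, 4} and column 2 has {2, 4, 5, 6, 7}, leaving only 3.
Row 1, column 7: row 1 has {1, 3, 4} and column 7 has {2, 3, 4, 6, 7}, leaving only 5.
Row 5, column 2: row 5 has {5, 7} and column 2 has {2, 3, 4, 5, 6, 7}, leaving only 1.
Row 6, column 5: row 6 has {1, 2, 3, 4, 5, 6} and column 5 has {1, 2, 4, 5}, leaving only 7.
Row 7, column 7: row 7 has {3, 4, 5} and column 7 has {2, 3, 4, 5, 6, 7}, leaving only 1.
Row 1, column 3 is narrowed to {2, 6, 7}.
If it were 6, then row 4, column 3 would be left with no valid symbol.
If it were 7, then row 4, column 3 would be left with no valid symbol.
So row 1, column 3 must be 2.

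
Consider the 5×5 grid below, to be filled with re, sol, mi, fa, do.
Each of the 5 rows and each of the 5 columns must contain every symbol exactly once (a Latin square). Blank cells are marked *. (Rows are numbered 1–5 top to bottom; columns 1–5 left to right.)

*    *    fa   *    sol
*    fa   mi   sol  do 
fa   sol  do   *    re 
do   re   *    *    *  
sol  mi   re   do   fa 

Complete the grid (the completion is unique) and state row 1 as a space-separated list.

Row 1, column 2: row 1 has {sol, fa} and column 2 has {re, sol, mi, fa}, leaving only do.
Row 2, column 1: row 2 has {sol, mi, fa, do} and column 1 has {sol, fa, do}, leaving only re.
Row 1, column 1: row 1 has {sol, fa, do} and column 1 has {re, sol, fa, do}, leaving only mi.
Row 1, column 4: row 1 has {sol, mi, fa, do} and column 4 has {sol, do}, leaving only re.
So row 1 reads: mi do fa re sol.

mi do fa re sol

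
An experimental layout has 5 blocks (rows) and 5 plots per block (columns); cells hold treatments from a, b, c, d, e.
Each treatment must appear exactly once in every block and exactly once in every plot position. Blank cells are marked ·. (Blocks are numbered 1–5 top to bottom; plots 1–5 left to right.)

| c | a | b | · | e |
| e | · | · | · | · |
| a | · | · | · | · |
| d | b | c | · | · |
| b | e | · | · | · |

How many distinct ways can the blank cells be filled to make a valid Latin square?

Block 1, plot 4: eliminating its block and plot leaves {d}.
Block 2, plot 2: eliminating its block and plot leaves {c, d}.
Block 2, plot 3: eliminating its block and plot leaves {a, d}.
Block 2, plot 4: eliminating its block and plot leaves {a, b, c, d}.
Block 2, plot 5: eliminating its block and plot leaves {a, b, c, d}.
Block 3, plot 2: eliminating its block and plot leaves {c, d}.
Block 3, plot 3: eliminating its block and plot leaves {d, e}.
Block 3, plot 4: eliminating its block and plot leaves {b, c, d, e}.
Block 3, plot 5: eliminating its block and plot leaves {b, c, d}.
Block 4, plot 4: eliminating its block and plot leaves {a, e}.
Block 4, plot 5: eliminating its block and plot leaves {a}.
Block 5, plot 3: eliminating its block and plot leaves {a, d}.
Block 5, plot 4: eliminating its block and plot leaves {a, c, d}.
Block 5, plot 5: eliminating its block and plot leaves {a, c, d}.
Enumerating the assignments across these blanks that avoid any block or plot repeat gives 3 completions.

3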